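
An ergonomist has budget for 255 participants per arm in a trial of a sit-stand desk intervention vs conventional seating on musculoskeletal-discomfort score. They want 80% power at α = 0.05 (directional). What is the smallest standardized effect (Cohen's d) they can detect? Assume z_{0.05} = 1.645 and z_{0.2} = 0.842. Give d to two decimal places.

For two independent groups of n = 255 each: d_min = (z_{α} + z_β)·√(2/n).
z-sum = 1.645 + 0.842 = 2.487.
d_min = 2.487 × √(2/255) = 2.487 × 0.0886 = 0.220.

d_min ≈ 0.22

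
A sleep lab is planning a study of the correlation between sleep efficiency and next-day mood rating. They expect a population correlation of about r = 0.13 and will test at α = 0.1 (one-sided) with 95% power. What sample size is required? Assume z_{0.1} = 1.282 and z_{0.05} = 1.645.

n = 505

Fisher's z: C = ½·ln((1+r)/(1−r)) = ½·ln(1.2989) = 0.1307.
n = ((z_{α} + z_β)/C)² + 3.
(1.282 + 1.645) / 0.1307 = 2.927 / 0.1307 = 22.395.
n = 22.395² + 3 = 501.53 + 3 = 504.5.
Round up.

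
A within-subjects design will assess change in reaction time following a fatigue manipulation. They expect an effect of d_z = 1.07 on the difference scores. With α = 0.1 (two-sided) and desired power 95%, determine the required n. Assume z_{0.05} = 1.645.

n = 10 pairs

For a paired (one-sample on differences) test: n = ((z_{α/2} + z_β) / d)².
z_{α/2} + z_β = 1.645 + 1.645 = 3.290.
n = (3.290 / 1.07)² = 3.075² = 9.45.
Round up.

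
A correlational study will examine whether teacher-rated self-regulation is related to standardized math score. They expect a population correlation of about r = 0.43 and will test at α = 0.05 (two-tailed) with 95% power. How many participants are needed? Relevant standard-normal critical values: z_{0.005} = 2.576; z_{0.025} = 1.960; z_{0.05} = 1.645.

Fisher's z: C = ½·ln((1+r)/(1−r)) = ½·ln(2.5088) = 0.4599.
n = ((z_{α/2} + z_β)/C)² + 3.
(1.960 + 1.645) / 0.4599 = 3.605 / 0.4599 = 7.839.
n = 7.839² + 3 = 61.44 + 3 = 64.4.
Round up.

n = 65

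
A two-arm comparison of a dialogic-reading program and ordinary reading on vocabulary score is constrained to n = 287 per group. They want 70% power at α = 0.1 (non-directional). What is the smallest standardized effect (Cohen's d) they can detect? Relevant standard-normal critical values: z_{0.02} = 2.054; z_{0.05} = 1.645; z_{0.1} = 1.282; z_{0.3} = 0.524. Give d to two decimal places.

For two independent groups of n = 287 each: d_min = (z_{α/2} + z_β)·√(2/n).
z-sum = 1.645 + 0.524 = 2.169.
d_min = 2.169 × √(2/287) = 2.169 × 0.0835 = 0.181.

d_min ≈ 0.18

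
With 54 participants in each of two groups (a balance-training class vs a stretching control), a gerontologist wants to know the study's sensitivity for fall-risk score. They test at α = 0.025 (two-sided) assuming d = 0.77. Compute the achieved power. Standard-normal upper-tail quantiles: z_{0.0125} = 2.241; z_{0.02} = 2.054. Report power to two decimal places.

For two equal groups, power = Φ(d·√(n/2) − z_{α/2}).
d·√(n/2) = 0.77 × √(54/2) = 0.77 × 5.196 = 4.001.
z_β = 4.001 − 2.241 = 1.760.
Power = Φ(1.760) = 0.961.

power ≈ 0.96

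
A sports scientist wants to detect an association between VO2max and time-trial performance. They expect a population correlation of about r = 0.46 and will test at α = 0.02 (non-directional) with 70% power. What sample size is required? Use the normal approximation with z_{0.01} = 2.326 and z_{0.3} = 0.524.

Fisher's z: C = ½·ln((1+r)/(1−r)) = ½·ln(2.7037) = 0.4973.
n = ((z_{α/2} + z_β)/C)² + 3.
(2.326 + 0.524) / 0.4973 = 2.850 / 0.4973 = 5.731.
n = 5.731² + 3 = 32.84 + 3 = 35.8.
Round up.

n = 36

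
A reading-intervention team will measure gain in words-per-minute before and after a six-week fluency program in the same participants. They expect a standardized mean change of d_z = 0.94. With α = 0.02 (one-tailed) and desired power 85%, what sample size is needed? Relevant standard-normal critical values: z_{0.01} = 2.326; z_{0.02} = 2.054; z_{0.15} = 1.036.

n = 11 pairs

For a paired (one-sample on differences) test: n = ((z_{α} + z_β) / d)².
z_{α} + z_β = 2.054 + 1.036 = 3.090.
n = (3.090 / 0.94)² = 3.287² = 10.81.
Round up.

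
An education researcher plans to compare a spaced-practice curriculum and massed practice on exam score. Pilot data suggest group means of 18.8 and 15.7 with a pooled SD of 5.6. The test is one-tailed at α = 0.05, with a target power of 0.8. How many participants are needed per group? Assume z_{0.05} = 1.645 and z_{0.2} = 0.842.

Cohen's d = |M₁ − M₂| / SD_pooled = |18.8 − 15.7| / 5.6 = 3.1 / 5.6 = 0.554.
For two independent groups with equal n: n = 2·((z_{α} + z_β) / d)².
z_{α} + z_β = 1.645 + 0.842 = 2.487.
n = 2 × (2.487 / 0.554)² = 2 × 4.489² = 2 × 20.15 = 40.3.
Round up to the next whole participant.

n = 41 per group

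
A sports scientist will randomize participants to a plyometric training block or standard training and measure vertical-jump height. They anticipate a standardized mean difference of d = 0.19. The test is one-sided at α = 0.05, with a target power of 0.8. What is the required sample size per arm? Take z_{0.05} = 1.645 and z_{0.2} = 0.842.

n = 343 per group

For two independent groups with equal n: n = 2·((z_{α} + z_β) / d)².
z_{α} + z_β = 1.645 + 0.842 = 2.487.
n = 2 × (2.487 / 0.19)² = 2 × 13.089² = 2 × 171.33 = 342.7.
Round up to the next whole participant.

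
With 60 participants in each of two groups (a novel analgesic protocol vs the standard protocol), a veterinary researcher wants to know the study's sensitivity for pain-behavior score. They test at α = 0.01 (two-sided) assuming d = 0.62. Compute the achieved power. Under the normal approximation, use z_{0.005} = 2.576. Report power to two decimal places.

power ≈ 0.79

For two equal groups, power = Φ(d·√(n/2) − z_{α/2}).
d·√(n/2) = 0.62 × √(60/2) = 0.62 × 5.477 = 3.396.
z_β = 3.396 − 2.576 = 0.820.
Power = Φ(0.820) = 0.794.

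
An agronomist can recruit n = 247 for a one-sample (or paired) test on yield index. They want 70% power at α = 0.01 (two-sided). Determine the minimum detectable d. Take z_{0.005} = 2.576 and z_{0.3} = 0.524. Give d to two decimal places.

d_min ≈ 0.20

For a single sample (or paired design) of n = 247: d_min = (z_{α/2} + z_β)/√n.
z-sum = 2.576 + 0.524 = 3.100.
d_min = 3.100 / √247 = 3.100 / 15.716 = 0.197.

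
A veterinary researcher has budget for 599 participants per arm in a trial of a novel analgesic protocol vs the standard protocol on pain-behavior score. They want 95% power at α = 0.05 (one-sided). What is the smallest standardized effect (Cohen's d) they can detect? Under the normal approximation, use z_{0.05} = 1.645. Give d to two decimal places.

For two independent groups of n = 599 each: d_min = (z_{α} + z_β)·√(2/n).
z-sum = 1.645 + 1.645 = 3.290.
d_min = 3.290 × √(2/599) = 3.290 × 0.0578 = 0.190.

d_min ≈ 0.19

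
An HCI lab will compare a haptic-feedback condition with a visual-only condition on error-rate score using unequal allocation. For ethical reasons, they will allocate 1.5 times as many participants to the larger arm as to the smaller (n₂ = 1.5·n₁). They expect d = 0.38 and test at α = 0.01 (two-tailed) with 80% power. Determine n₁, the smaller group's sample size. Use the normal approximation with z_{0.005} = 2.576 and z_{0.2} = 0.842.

With allocation ratio k = n₂/n₁ = 1.5, Var(x̄₁−x̄₂) = σ²(1/n₁ + 1/(k·n₁)) = σ²·(k+1)/(k·n₁).
So n₁ = (1 + 1/k)·((z_{α/2} + z_β)/d)² = 1.667 × (3.418/0.38)².
n₁ = 1.667 × 80.91 = 134.8.
Round up: n₁ = 135, giving n₂ = ⌈1.5 × 135⌉ = ⌈202.5⌉ = 203.

n₁ = 135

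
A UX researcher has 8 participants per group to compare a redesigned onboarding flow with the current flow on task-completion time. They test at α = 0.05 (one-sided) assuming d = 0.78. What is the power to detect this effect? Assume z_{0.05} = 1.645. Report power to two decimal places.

power ≈ 0.47

For two equal groups, power = Φ(d·√(n/2) − z_{α}).
d·√(n/2) = 0.78 × √(8/2) = 0.78 × 2.000 = 1.560.
z_β = 1.560 − 1.645 = -0.085.
Power = Φ(-0.085) = 0.466.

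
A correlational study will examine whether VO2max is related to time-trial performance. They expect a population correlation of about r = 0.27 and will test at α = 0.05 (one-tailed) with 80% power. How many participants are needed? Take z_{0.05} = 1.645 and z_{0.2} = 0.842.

n = 84

Fisher's z: C = ½·ln((1+r)/(1−r)) = ½·ln(1.7397) = 0.2769.
n = ((z_{α} + z_β)/C)² + 3.
(1.645 + 0.842) / 0.2769 = 2.487 / 0.2769 = 8.982.
n = 8.982² + 3 = 80.67 + 3 = 83.7.
Round up.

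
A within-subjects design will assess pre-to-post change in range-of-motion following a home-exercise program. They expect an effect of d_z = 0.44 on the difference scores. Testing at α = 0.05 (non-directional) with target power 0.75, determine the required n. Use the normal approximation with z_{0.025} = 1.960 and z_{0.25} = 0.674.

For a paired (one-sample on differences) test: n = ((z_{α/2} + z_β) / d)².
z_{α/2} + z_β = 1.960 + 0.674 = 2.634.
n = (2.634 / 0.44)² = 5.986² = 35.84.
Round up.

n = 36 pairs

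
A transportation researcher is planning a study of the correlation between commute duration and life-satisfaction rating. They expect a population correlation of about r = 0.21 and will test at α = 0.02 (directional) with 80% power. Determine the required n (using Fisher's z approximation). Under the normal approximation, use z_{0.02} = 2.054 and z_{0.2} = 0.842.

n = 188

Fisher's z: C = ½·ln((1+r)/(1−r)) = ½·ln(1.5316) = 0.2132.
n = ((z_{α} + z_β)/C)² + 3.
(2.054 + 0.842) / 0.2132 = 2.896 / 0.2132 = 13.583.
n = 13.583² + 3 = 184.51 + 3 = 187.5.
Round up.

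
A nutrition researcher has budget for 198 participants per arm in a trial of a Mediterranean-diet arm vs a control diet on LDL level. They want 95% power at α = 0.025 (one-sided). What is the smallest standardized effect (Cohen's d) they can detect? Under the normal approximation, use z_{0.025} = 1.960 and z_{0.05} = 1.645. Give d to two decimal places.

d_min ≈ 0.36

For two independent groups of n = 198 each: d_min = (z_{α} + z_β)·√(2/n).
z-sum = 1.960 + 1.645 = 3.605.
d_min = 3.605 × √(2/198) = 3.605 × 0.1005 = 0.362.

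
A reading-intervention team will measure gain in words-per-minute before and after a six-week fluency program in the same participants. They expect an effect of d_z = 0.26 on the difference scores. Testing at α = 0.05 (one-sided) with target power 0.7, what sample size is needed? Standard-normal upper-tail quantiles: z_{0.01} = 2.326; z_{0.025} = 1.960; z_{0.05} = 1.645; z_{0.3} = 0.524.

n = 70 pairs

For a paired (one-sample on differences) test: n = ((z_{α} + z_β) / d)².
z_{α} + z_β = 1.645 + 0.524 = 2.169.
n = (2.169 / 0.26)² = 8.342² = 69.59.
Round up.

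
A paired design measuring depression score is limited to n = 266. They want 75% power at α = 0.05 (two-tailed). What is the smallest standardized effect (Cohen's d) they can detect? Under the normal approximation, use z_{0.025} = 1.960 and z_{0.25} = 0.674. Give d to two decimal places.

For a single sample (or paired design) of n = 266: d_min = (z_{α/2} + z_β)/√n.
z-sum = 1.960 + 0.674 = 2.634.
d_min = 2.634 / √266 = 2.634 / 16.310 = 0.162.

d_min ≈ 0.16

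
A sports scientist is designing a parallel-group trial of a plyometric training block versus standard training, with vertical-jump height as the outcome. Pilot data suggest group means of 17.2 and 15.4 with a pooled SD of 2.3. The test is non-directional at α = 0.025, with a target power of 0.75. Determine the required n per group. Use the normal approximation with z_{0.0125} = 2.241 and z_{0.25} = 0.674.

n = 28 per group

Cohen's d = |M₁ − M₂| / SD_pooled = |17.2 − 15.4| / 2.3 = 1.8 / 2.3 = 0.783.
For two independent groups with equal n: n = 2·((z_{α/2} + z_β) / d)².
z_{α/2} + z_β = 2.241 + 0.674 = 2.915.
n = 2 × (2.915 / 0.783)² = 2 × 3.723² = 2 × 13.86 = 27.7.
Round up to the next whole participant.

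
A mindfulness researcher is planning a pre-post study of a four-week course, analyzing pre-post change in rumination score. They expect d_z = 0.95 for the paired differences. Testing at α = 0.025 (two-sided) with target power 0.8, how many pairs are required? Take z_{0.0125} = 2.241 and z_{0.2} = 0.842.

For a paired (one-sample on differences) test: n = ((z_{α/2} + z_β) / d)².
z_{α/2} + z_β = 2.241 + 0.842 = 3.083.
n = (3.083 / 0.95)² = 3.245² = 10.53.
Round up.

n = 11 pairs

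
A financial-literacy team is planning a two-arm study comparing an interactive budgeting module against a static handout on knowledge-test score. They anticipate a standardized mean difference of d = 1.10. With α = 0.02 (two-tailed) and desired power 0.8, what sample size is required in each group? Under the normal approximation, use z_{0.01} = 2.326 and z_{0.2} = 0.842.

For two independent groups with equal n: n = 2·((z_{α/2} + z_β) / d)².
z_{α/2} + z_β = 2.326 + 0.842 = 3.168.
n = 2 × (3.168 / 1.10)² = 2 × 2.880² = 2 × 8.29 = 16.6.
Round up to the next whole participant.

n = 17 per group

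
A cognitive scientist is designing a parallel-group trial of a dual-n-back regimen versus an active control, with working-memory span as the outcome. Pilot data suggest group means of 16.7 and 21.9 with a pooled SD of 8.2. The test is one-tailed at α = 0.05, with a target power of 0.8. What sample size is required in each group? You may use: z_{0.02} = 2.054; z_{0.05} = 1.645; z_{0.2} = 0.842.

n = 31 per group

Cohen's d = |M₁ − M₂| / SD_pooled = |16.7 − 21.9| / 8.2 = 5.2 / 8.2 = 0.634.
For two independent groups with equal n: n = 2·((z_{α} + z_β) / d)².
z_{α} + z_β = 1.645 + 0.842 = 2.487.
n = 2 × (2.487 / 0.634)² = 2 × 3.923² = 2 × 15.39 = 30.8.
Round up to the next whole participant.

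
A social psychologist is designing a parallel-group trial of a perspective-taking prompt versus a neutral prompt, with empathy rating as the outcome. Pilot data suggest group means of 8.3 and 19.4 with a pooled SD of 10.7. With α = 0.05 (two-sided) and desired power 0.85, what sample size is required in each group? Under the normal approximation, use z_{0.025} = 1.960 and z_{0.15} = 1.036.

n = 17 per group

Cohen's d = |M₁ − M₂| / SD_pooled = |8.3 − 19.4| / 10.7 = 11.1 / 10.7 = 1.037.
For two independent groups with equal n: n = 2·((z_{α/2} + z_β) / d)².
z_{α/2} + z_β = 1.960 + 1.036 = 2.996.
n = 2 × (2.996 / 1.037)² = 2 × 2.889² = 2 × 8.35 = 16.7.
Round up to the next whole participant.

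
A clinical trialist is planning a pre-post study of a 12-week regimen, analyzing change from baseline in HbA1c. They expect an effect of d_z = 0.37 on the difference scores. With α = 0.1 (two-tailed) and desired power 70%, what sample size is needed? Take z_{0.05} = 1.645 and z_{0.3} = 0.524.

For a paired (one-sample on differences) test: n = ((z_{α/2} + z_β) / d)².
z_{α/2} + z_β = 1.645 + 0.524 = 2.169.
n = (2.169 / 0.37)² = 5.862² = 34.36.
Round up.

n = 35 pairs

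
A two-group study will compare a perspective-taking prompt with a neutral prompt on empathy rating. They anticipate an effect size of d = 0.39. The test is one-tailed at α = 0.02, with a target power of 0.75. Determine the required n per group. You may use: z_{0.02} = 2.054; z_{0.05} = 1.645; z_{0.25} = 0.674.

n = 98 per group

For two independent groups with equal n: n = 2·((z_{α} + z_β) / d)².
z_{α} + z_β = 2.054 + 0.674 = 2.728.
n = 2 × (2.728 / 0.39)² = 2 × 6.995² = 2 × 48.93 = 97.9.
Round up to the next whole participant.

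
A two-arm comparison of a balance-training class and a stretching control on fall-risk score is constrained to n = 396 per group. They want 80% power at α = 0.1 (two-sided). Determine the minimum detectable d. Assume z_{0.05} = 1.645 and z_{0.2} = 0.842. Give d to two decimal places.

d_min ≈ 0.18

For two independent groups of n = 396 each: d_min = (z_{α/2} + z_β)·√(2/n).
z-sum = 1.645 + 0.842 = 2.487.
d_min = 2.487 × √(2/396) = 2.487 × 0.0711 = 0.177.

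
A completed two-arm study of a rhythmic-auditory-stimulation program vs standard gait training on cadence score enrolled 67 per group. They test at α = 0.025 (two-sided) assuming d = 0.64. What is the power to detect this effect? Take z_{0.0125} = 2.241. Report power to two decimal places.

For two equal groups, power = Φ(d·√(n/2) − z_{α/2}).
d·√(n/2) = 0.64 × √(67/2) = 0.64 × 5.788 = 3.704.
z_β = 3.704 − 2.241 = 1.463.
Power = Φ(1.463) = 0.928.

power ≈ 0.93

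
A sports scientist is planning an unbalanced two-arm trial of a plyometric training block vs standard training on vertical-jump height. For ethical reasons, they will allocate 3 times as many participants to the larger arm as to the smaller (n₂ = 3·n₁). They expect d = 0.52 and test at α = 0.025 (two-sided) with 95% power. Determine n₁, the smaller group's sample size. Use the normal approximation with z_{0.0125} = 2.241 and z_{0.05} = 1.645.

With allocation ratio k = n₂/n₁ = 3, Var(x̄₁−x̄₂) = σ²(1/n₁ + 1/(k·n₁)) = σ²·(k+1)/(k·n₁).
So n₁ = (1 + 1/k)·((z_{α/2} + z_β)/d)² = 1.333 × (3.886/0.52)².
n₁ = 1.333 × 55.85 = 74.5.
Round up: n₁ = 75, giving n₂ = 3 × 75 = 225.

n₁ = 75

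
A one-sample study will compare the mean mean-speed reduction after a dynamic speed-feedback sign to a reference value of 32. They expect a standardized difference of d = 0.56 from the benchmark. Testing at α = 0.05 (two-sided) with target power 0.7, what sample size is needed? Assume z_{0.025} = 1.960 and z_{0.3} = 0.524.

For a one-sample test: n = ((z_{α/2} + z_β) / d)².
z_{α/2} + z_β = 1.960 + 0.524 = 2.484.
n = (2.484 / 0.56)² = 4.436² = 19.68.
Round up.

n = 20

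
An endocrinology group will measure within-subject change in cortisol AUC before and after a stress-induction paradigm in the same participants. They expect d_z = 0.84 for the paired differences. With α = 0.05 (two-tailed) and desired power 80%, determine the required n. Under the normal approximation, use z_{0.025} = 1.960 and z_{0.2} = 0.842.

For a paired (one-sample on differences) test: n = ((z_{α/2} + z_β) / d)².
z_{α/2} + z_β = 1.960 + 0.842 = 2.802.
n = (2.802 / 0.84)² = 3.336² = 11.13.
Round up.

n = 12 pairs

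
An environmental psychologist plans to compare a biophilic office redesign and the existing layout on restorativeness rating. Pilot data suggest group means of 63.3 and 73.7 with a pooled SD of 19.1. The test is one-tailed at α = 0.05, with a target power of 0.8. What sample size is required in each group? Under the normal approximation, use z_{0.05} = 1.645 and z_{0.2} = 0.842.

n = 42 per group

Cohen's d = |M₁ − M₂| / SD_pooled = |63.3 − 73.7| / 19.1 = 10.4 / 19.1 = 0.545.
For two independent groups with equal n: n = 2·((z_{α} + z_β) / d)².
z_{α} + z_β = 1.645 + 0.842 = 2.487.
n = 2 × (2.487 / 0.545)² = 2 × 4.563² = 2 × 20.82 = 41.6.
Round up to the next whole participant.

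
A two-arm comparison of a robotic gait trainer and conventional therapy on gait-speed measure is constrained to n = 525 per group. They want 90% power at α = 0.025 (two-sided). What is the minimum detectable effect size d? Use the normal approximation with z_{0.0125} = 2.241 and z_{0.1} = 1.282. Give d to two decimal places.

d_min ≈ 0.22

For two independent groups of n = 525 each: d_min = (z_{α/2} + z_β)·√(2/n).
z-sum = 2.241 + 1.282 = 3.523.
d_min = 3.523 × √(2/525) = 3.523 × 0.0617 = 0.217.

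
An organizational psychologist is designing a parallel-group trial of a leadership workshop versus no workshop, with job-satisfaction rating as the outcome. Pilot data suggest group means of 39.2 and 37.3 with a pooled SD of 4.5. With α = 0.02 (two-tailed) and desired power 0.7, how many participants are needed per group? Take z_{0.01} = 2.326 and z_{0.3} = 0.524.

Cohen's d = |M₁ − M₂| / SD_pooled = |39.2 − 37.3| / 4.5 = 1.9 / 4.5 = 0.422.
For two independent groups with equal n: n = 2·((z_{α/2} + z_β) / d)².
z_{α/2} + z_β = 2.326 + 0.524 = 2.850.
n = 2 × (2.850 / 0.422)² = 2 × 6.754² = 2 × 45.61 = 91.2.
Round up to the next whole participant.

n = 92 per group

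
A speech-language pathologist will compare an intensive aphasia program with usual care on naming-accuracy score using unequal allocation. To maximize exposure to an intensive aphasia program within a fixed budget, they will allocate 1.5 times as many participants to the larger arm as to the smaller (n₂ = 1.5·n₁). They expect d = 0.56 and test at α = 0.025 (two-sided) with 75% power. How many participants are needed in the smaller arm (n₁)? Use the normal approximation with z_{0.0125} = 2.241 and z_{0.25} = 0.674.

n₁ = 46

With allocation ratio k = n₂/n₁ = 1.5, Var(x̄₁−x̄₂) = σ²(1/n₁ + 1/(k·n₁)) = σ²·(k+1)/(k·n₁).
So n₁ = (1 + 1/k)·((z_{α/2} + z_β)/d)² = 1.667 × (2.915/0.56)².
n₁ = 1.667 × 27.10 = 45.2.
Round up: n₁ = 46, giving n₂ = 1.5 × 46 = 69.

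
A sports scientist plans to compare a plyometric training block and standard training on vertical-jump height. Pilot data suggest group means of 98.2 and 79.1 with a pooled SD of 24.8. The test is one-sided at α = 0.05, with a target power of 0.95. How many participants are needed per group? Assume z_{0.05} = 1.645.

Cohen's d = |M₁ − M₂| / SD_pooled = |98.2 − 79.1| / 24.8 = 19.1 / 24.8 = 0.770.
For two independent groups with equal n: n = 2·((z_{α} + z_β) / d)².
z_{α} + z_β = 1.645 + 1.645 = 3.290.
n = 2 × (3.290 / 0.770)² = 2 × 4.273² = 2 × 18.26 = 36.5.
Round up to the next whole participant.

n = 37 per group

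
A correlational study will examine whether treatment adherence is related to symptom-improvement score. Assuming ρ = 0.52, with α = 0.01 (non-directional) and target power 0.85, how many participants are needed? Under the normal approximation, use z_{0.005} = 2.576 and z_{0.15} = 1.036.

Fisher's z: C = ½·ln((1+r)/(1−r)) = ½·ln(3.1667) = 0.5763.
n = ((z_{α/2} + z_β)/C)² + 3.
(2.576 + 1.036) / 0.5763 = 3.612 / 0.5763 = 6.268.
n = 6.268² + 3 = 39.28 + 3 = 42.3.
Round up.

n = 43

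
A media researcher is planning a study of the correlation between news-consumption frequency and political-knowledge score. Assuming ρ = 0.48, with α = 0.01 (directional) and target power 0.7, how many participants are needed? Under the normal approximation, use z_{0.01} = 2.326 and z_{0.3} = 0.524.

Fisher's z: C = ½·ln((1+r)/(1−r)) = ½·ln(2.8462) = 0.5230.
n = ((z_{α} + z_β)/C)² + 3.
(2.326 + 0.524) / 0.5230 = 2.850 / 0.5230 = 5.449.
n = 5.449² + 3 = 29.70 + 3 = 32.7.
Round up.

n = 33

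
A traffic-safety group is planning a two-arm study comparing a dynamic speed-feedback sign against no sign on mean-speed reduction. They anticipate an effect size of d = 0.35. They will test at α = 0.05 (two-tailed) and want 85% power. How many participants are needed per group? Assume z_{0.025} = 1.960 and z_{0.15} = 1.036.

n = 147 per group

For two independent groups with equal n: n = 2·((z_{α/2} + z_β) / d)².
z_{α/2} + z_β = 1.960 + 1.036 = 2.996.
n = 2 × (2.996 / 0.35)² = 2 × 8.560² = 2 × 73.27 = 146.5.
Round up to the next whole participant.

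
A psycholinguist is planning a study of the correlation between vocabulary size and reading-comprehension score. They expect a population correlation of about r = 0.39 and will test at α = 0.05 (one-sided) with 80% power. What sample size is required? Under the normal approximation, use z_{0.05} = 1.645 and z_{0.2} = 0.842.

Fisher's z: C = ½·ln((1+r)/(1−r)) = ½·ln(2.2787) = 0.4118.
n = ((z_{α} + z_β)/C)² + 3.
(1.645 + 0.842) / 0.4118 = 2.487 / 0.4118 = 6.039.
n = 6.039² + 3 = 36.47 + 3 = 39.5.
Round up.

n = 40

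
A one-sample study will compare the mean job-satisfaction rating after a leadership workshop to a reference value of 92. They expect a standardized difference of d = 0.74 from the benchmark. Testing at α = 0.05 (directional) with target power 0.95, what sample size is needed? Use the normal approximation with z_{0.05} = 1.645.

For a one-sample test: n = ((z_{α} + z_β) / d)².
z_{α} + z_β = 1.645 + 1.645 = 3.290.
n = (3.290 / 0.74)² = 4.446² = 19.77.
Round up.

n = 20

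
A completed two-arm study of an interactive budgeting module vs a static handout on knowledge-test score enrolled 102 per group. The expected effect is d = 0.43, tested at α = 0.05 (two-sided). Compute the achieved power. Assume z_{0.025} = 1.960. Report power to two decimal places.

For two equal groups, power = Φ(d·√(n/2) − z_{α/2}).
d·√(n/2) = 0.43 × √(102/2) = 0.43 × 7.141 = 3.071.
z_β = 3.071 − 1.960 = 1.111.
Power = Φ(1.111) = 0.867.

power ≈ 0.87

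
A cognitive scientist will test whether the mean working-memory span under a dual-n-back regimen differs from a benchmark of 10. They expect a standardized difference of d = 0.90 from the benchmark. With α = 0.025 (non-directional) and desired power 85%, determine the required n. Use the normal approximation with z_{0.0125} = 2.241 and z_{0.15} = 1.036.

For a one-sample test: n = ((z_{α/2} + z_β) / d)².
z_{α/2} + z_β = 2.241 + 1.036 = 3.277.
n = (3.277 / 0.90)² = 3.641² = 13.26.
Round up.

n = 14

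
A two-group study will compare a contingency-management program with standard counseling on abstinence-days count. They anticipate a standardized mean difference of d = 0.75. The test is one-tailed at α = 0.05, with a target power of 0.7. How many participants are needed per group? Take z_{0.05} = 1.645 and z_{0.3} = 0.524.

For two independent groups with equal n: n = 2·((z_{α} + z_β) / d)².
z_{α} + z_β = 1.645 + 0.524 = 2.169.
n = 2 × (2.169 / 0.75)² = 2 × 2.892² = 2 × 8.36 = 16.7.
Round up to the next whole participant.

n = 17 per group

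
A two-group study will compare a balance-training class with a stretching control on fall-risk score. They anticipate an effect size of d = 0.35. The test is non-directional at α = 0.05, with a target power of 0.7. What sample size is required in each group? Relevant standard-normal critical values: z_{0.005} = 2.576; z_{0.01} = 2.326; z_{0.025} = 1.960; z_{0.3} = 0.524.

For two independent groups with equal n: n = 2·((z_{α/2} + z_β) / d)².
z_{α/2} + z_β = 1.960 + 0.524 = 2.484.
n = 2 × (2.484 / 0.35)² = 2 × 7.097² = 2 × 50.37 = 100.7.
Round up to the next whole participant.

n = 101 per group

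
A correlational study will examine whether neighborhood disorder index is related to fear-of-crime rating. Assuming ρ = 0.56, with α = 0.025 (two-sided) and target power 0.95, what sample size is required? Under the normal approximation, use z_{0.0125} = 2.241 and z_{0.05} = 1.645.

n = 41

Fisher's z: C = ½·ln((1+r)/(1−r)) = ½·ln(3.5455) = 0.6328.
n = ((z_{α/2} + z_β)/C)² + 3.
(2.241 + 1.645) / 0.6328 = 3.886 / 0.6328 = 6.141.
n = 6.141² + 3 = 37.71 + 3 = 40.7.
Round up.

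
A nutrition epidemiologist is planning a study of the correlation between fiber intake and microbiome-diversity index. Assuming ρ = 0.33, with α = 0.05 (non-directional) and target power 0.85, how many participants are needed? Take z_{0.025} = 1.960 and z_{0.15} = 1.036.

n = 80

Fisher's z: C = ½·ln((1+r)/(1−r)) = ½·ln(1.9851) = 0.3428.
n = ((z_{α/2} + z_β)/C)² + 3.
(1.960 + 1.036) / 0.3428 = 2.996 / 0.3428 = 8.740.
n = 8.740² + 3 = 76.38 + 3 = 79.4.
Round up.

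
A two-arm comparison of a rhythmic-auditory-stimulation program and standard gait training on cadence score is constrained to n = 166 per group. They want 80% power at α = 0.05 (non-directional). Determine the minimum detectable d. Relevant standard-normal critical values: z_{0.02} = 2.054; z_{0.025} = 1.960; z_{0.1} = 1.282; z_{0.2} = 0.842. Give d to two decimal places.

For two independent groups of n = 166 each: d_min = (z_{α/2} + z_β)·√(2/n).
z-sum = 1.960 + 0.842 = 2.802.
d_min = 2.802 × √(2/166) = 2.802 × 0.1098 = 0.308.

d_min ≈ 0.31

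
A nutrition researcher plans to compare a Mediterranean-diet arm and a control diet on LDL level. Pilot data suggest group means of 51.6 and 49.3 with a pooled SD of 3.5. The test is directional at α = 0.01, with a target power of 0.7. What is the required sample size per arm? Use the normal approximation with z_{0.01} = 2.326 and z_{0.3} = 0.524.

n = 38 per group

Cohen's d = |M₁ − M₂| / SD_pooled = |51.6 − 49.3| / 3.5 = 2.3 / 3.5 = 0.657.
For two independent groups with equal n: n = 2·((z_{α} + z_β) / d)².
z_{α} + z_β = 2.326 + 0.524 = 2.850.
n = 2 × (2.850 / 0.657)² = 2 × 4.338² = 2 × 18.82 = 37.6.
Round up to the next whole participant.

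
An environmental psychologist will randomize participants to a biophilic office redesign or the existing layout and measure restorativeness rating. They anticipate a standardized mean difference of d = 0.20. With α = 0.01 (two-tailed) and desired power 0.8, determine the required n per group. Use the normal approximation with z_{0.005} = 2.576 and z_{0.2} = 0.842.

n = 585 per group

For two independent groups with equal n: n = 2·((z_{α/2} + z_β) / d)².
z_{α/2} + z_β = 2.576 + 0.842 = 3.418.
n = 2 × (3.418 / 0.20)² = 2 × 17.090² = 2 × 292.07 = 584.1.
Round up to the next whole participant.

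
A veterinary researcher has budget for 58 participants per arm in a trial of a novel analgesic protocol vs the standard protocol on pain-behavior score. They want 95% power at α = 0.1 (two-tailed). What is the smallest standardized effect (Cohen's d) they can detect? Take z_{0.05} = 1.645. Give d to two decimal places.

For two independent groups of n = 58 each: d_min = (z_{α/2} + z_β)·√(2/n).
z-sum = 1.645 + 1.645 = 3.290.
d_min = 3.290 × √(2/58) = 3.290 × 0.1857 = 0.611.

d_min ≈ 0.61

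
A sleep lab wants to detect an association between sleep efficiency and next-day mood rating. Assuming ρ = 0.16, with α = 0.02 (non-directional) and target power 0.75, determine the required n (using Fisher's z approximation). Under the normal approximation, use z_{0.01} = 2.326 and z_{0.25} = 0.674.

n = 349

Fisher's z: C = ½·ln((1+r)/(1−r)) = ½·ln(1.3810) = 0.1614.
n = ((z_{α/2} + z_β)/C)² + 3.
(2.326 + 0.674) / 0.1614 = 3.000 / 0.1614 = 18.587.
n = 18.587² + 3 = 345.49 + 3 = 348.5.
Round up.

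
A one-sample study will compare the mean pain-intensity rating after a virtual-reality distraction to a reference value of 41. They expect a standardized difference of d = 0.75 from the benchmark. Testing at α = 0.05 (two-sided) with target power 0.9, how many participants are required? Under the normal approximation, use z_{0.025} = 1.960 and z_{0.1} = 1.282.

n = 19

For a one-sample test: n = ((z_{α/2} + z_β) / d)².
z_{α/2} + z_β = 1.960 + 1.282 = 3.242.
n = (3.242 / 0.75)² = 4.323² = 18.69.
Round up.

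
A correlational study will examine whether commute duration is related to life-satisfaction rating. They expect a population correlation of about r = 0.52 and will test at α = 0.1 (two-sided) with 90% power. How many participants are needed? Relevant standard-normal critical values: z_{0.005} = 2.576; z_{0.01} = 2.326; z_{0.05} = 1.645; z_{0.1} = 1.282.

n = 29

Fisher's z: C = ½·ln((1+r)/(1−r)) = ½·ln(3.1667) = 0.5763.
n = ((z_{α/2} + z_β)/C)² + 3.
(1.645 + 1.282) / 0.5763 = 2.927 / 0.5763 = 5.079.
n = 5.079² + 3 = 25.80 + 3 = 28.8.
Round up.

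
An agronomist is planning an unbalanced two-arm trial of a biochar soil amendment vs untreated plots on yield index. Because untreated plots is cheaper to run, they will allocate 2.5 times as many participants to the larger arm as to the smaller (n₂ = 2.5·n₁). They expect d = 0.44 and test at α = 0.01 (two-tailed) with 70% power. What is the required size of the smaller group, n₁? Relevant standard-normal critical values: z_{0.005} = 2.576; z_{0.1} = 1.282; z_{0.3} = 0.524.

n₁ = 70

With allocation ratio k = n₂/n₁ = 2.5, Var(x̄₁−x̄₂) = σ²(1/n₁ + 1/(k·n₁)) = σ²·(k+1)/(k·n₁).
So n₁ = (1 + 1/k)·((z_{α/2} + z_β)/d)² = 1.400 × (3.100/0.44)².
n₁ = 1.400 × 49.64 = 69.5.
Round up: n₁ = 70, giving n₂ = 2.5 × 70 = 175.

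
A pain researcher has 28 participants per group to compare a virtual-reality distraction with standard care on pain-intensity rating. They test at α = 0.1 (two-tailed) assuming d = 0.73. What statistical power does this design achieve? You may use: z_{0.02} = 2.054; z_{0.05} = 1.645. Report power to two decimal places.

For two equal groups, power = Φ(d·√(n/2) − z_{α/2}).
d·√(n/2) = 0.73 × √(28/2) = 0.73 × 3.742 = 2.731.
z_β = 2.731 − 1.645 = 1.086.
Power = Φ(1.086) = 0.861.

power ≈ 0.86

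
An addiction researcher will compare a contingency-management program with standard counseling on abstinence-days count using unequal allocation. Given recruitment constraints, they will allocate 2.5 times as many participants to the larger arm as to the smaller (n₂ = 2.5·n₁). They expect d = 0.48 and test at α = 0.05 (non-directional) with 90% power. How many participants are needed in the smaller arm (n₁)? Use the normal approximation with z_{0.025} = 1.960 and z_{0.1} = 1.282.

With allocation ratio k = n₂/n₁ = 2.5, Var(x̄₁−x̄₂) = σ²(1/n₁ + 1/(k·n₁)) = σ²·(k+1)/(k·n₁).
So n₁ = (1 + 1/k)·((z_{α/2} + z_β)/d)² = 1.400 × (3.242/0.48)².
n₁ = 1.400 × 45.62 = 63.9.
Round up: n₁ = 64, giving n₂ = 2.5 × 64 = 160.

n₁ = 64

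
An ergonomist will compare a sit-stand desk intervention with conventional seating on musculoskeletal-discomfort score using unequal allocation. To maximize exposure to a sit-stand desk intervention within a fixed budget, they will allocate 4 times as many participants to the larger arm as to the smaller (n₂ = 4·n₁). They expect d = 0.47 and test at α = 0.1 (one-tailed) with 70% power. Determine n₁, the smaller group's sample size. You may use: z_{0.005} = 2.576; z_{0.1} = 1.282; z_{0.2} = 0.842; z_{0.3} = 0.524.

With allocation ratio k = n₂/n₁ = 4, Var(x̄₁−x̄₂) = σ²(1/n₁ + 1/(k·n₁)) = σ²·(k+1)/(k·n₁).
So n₁ = (1 + 1/k)·((z_{α} + z_β)/d)² = 1.250 × (1.806/0.47)².
n₁ = 1.250 × 14.77 = 18.5.
Round up: n₁ = 19, giving n₂ = 4 × 19 = 76.

n₁ = 19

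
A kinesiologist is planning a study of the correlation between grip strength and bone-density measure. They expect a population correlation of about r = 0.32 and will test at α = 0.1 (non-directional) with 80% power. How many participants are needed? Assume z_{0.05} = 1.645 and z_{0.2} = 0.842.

n = 60

Fisher's z: C = ½·ln((1+r)/(1−r)) = ½·ln(1.9412) = 0.3316.
n = ((z_{α/2} + z_β)/C)² + 3.
(1.645 + 0.842) / 0.3316 = 2.487 / 0.3316 = 7.500.
n = 7.500² + 3 = 56.25 + 3 = 59.2.
Round up.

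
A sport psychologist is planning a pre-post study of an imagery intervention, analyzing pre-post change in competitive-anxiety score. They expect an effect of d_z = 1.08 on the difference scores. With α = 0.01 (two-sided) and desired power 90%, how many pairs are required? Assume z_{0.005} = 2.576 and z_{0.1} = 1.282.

For a paired (one-sample on differences) test: n = ((z_{α/2} + z_β) / d)².
z_{α/2} + z_β = 2.576 + 1.282 = 3.858.
n = (3.858 / 1.08)² = 3.572² = 12.76.
Round up.

n = 13 pairs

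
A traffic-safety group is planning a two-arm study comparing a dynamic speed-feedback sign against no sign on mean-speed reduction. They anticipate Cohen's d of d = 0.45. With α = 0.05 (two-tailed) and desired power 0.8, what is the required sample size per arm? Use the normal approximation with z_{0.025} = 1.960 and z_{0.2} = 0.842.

For two independent groups with equal n: n = 2·((z_{α/2} + z_β) / d)².
z_{α/2} + z_β = 1.960 + 0.842 = 2.802.
n = 2 × (2.802 / 0.45)² = 2 × 6.227² = 2 × 38.77 = 77.5.
Round up to the next whole participant.

n = 78 per group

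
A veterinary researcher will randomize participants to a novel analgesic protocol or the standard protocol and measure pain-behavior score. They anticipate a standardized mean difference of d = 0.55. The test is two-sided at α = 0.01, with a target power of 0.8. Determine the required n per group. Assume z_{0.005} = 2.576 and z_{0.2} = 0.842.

n = 78 per group

For two independent groups with equal n: n = 2·((z_{α/2} + z_β) / d)².
z_{α/2} + z_β = 2.576 + 0.842 = 3.418.
n = 2 × (3.418 / 0.55)² = 2 × 6.215² = 2 × 38.62 = 77.2.
Round up to the next whole participant.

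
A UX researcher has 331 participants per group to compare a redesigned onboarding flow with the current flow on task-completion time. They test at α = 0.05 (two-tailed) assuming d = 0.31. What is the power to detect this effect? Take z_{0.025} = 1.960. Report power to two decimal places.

power ≈ 0.98

For two equal groups, power = Φ(d·√(n/2) − z_{α/2}).
d·√(n/2) = 0.31 × √(331/2) = 0.31 × 12.865 = 3.988.
z_β = 3.988 − 1.960 = 2.028.
Power = Φ(2.028) = 0.979.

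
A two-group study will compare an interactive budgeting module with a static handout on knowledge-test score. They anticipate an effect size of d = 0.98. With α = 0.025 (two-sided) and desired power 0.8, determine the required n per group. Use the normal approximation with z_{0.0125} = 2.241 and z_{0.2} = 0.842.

n = 20 per group

For two independent groups with equal n: n = 2·((z_{α/2} + z_β) / d)².
z_{α/2} + z_β = 2.241 + 0.842 = 3.083.
n = 2 × (3.083 / 0.98)² = 2 × 3.146² = 2 × 9.90 = 19.8.
Round up to the next whole participant.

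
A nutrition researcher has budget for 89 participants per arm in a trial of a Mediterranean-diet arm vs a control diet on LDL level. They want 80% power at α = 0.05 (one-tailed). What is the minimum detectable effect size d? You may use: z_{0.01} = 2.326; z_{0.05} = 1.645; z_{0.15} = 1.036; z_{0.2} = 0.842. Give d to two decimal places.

d_min ≈ 0.37

For two independent groups of n = 89 each: d_min = (z_{α} + z_β)·√(2/n).
z-sum = 1.645 + 0.842 = 2.487.
d_min = 2.487 × √(2/89) = 2.487 × 0.1499 = 0.373.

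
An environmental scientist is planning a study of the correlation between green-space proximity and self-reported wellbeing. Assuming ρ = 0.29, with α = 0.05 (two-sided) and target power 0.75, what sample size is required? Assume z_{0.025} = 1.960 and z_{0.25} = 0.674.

Fisher's z: C = ½·ln((1+r)/(1−r)) = ½·ln(1.8169) = 0.2986.
n = ((z_{α/2} + z_β)/C)² + 3.
(1.960 + 0.674) / 0.2986 = 2.634 / 0.2986 = 8.821.
n = 8.821² + 3 = 77.81 + 3 = 80.8.
Round up.

n = 81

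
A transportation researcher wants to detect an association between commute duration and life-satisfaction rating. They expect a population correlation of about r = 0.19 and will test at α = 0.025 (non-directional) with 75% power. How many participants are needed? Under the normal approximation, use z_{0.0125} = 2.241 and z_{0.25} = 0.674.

Fisher's z: C = ½·ln((1+r)/(1−r)) = ½·ln(1.4691) = 0.1923.
n = ((z_{α/2} + z_β)/C)² + 3.
(2.241 + 0.674) / 0.1923 = 2.915 / 0.1923 = 15.159.
n = 15.159² + 3 = 229.78 + 3 = 232.8.
Round up.

n = 233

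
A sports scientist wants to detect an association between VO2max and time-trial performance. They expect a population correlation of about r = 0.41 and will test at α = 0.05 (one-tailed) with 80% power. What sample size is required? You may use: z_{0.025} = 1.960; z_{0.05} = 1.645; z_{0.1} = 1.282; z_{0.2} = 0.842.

Fisher's z: C = ½·ln((1+r)/(1−r)) = ½·ln(2.3898) = 0.4356.
n = ((z_{α} + z_β)/C)² + 3.
(1.645 + 0.842) / 0.4356 = 2.487 / 0.4356 = 5.709.
n = 5.709² + 3 = 32.60 + 3 = 35.6.
Round up.

n = 36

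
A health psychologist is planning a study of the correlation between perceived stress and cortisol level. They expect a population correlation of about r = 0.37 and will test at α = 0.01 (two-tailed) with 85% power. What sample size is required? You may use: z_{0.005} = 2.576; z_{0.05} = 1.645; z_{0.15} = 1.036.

n = 90

Fisher's z: C = ½·ln((1+r)/(1−r)) = ½·ln(2.1746) = 0.3884.
n = ((z_{α/2} + z_β)/C)² + 3.
(2.576 + 1.036) / 0.3884 = 3.612 / 0.3884 = 9.300.
n = 9.300² + 3 = 86.48 + 3 = 89.5.
Round up.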